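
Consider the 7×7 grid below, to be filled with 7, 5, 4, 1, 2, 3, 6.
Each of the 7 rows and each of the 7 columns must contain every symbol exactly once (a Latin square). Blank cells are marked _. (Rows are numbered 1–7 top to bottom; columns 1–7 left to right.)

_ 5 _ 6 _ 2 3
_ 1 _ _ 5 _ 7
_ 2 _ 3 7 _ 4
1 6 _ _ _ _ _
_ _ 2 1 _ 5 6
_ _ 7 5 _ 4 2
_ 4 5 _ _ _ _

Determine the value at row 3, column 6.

1

Row 4, column 7: row 4 has {1, 6} and column 7 has {7, 4, 2, 3, 6}, leaving only 5.
Row 6, column 2: row 6 has {7, 5, 4, 2} and column 2 has {5, 4, 1, 2, 6}, leaving only 3.
Row 5, column 2: row 5 has {5, 1, 2, 6} and column 2 has {5, 4, 1, 2, 3, 6}, leaving only 7.
Row 6, column 1: row 6 has {7, 5, 4, 2, 3} and column 1 has {1}, leaving only 6.
Row 3, column 1: row 3 has {7, 4, 2, 3} and column 1 has {1, 6}, leaving only 5.
Row 6, column 5: row 6 has {7, 5, 4, 2, 3, 6} and column 5 has {7, 5}, leaving only 1.
Row 1, column 5: row 1 has {5, 2, 3, 6} and column 5 has {7, 5, 1}, leaving only 4.
Row 1, column 1: row 1 has {5, 4, 2, 3, 6} and column 1 has {5, 1, 6}, leaving only 7.
Row 1, column 3: row 1 has {7, 5, 4, 2, 3, 6} and column 3 has {7, 5, 2}, leaving only 1.
Row 3, column 3: row 3 has {7, 5, 4, 2, 3} and column 3 has {7, 5, 1, 2}, leaving only 6.
Row 3 already has {7, 5, 4, 2, 3, 6} and column 6 already has {5, 4, 2}, so row 3, column 6 must be 1.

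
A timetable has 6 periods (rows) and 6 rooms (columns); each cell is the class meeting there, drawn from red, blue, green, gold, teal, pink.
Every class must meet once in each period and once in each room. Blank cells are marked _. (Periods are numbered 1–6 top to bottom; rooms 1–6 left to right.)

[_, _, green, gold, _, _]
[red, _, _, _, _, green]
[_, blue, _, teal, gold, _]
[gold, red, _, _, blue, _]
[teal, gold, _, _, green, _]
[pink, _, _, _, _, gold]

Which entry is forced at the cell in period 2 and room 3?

gold

Period 1, room 1: period 1 has {green, gold} and room 1 has {red, gold, teal, pink}, leaving only blue.
Period 3, room 1: period 3 has {blue, gold, teal} and room 1 has {red, blue, gold, teal, pink}, leaving only green.
Period 2, room 3 is narrowed to {blue, gold, teal, pink}.
If it were blue, then period 2, room 5 would be left with no valid symbol.
If it were teal, then period 2, room 5 would be left with no valid symbol.
If it were pink, then period 2, room 5 would be left with no valid symbol.
So period 2, room 3 must be gold.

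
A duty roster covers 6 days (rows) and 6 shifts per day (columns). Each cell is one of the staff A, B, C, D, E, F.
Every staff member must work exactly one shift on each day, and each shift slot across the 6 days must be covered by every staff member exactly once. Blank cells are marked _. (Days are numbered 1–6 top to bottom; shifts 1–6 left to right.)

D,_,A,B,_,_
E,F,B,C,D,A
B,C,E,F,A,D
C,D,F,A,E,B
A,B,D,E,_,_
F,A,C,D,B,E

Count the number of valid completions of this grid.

2

Day 1, shift 2: eliminating its day and shift leaves {E}.
Day 1, shift 5: eliminating its day and shift leaves {C, F}.
Day 1, shift 6: eliminating its day and shift leaves {C, F}.
Day 5, shift 5: eliminating its day and shift leaves {C, F}.
Day 5, shift 6: eliminating its day and shift leaves {C, F}.
Enumerating the assignments across these blanks that avoid any day or shift repeat gives 2 completions.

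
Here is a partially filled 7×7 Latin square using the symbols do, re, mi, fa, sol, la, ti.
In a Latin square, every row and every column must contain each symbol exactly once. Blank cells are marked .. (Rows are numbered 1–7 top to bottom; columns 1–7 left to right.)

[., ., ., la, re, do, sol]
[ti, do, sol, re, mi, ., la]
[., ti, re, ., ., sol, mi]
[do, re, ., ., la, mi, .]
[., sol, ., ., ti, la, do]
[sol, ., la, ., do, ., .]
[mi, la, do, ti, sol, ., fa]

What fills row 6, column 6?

Row 1, column 1: row 1 has {do, re, sol, la} and column 1 has {do, mi, sol, ti}, leaving only fa.
Row 1, column 2: row 1 has {do, re, fa, sol, la} and column 2 has {do, re, sol, la, ti}, leaving only mi.
Row 1, column 3: row 1 has {do, re, mi, fa, sol, la} and column 3 has {do, re, sol, la}, leaving only ti.
Row 2, column 6: row 2 has {do, re, mi, sol, la, ti} and column 6 has {do, mi, sol, la}, leaving only fa.
Row 3, column 1: row 3 has {re, mi, sol, ti} and column 1 has {do, mi, fa, sol, ti}, leaving only la.
Row 3, column 5: row 3 has {re, mi, sol, la, ti} and column 5 has {do, re, mi, sol, la, ti}, leaving only fa.
Row 3, column 4: row 3 has {re, mi, fa, sol, la, ti} and column 4 has {re, la, ti}, leaving only do.
Row 4, column 3: row 4 has {do, re, mi, la} and column 3 has {do, re, sol, la, ti}, leaving only fa.
Row 4, column 4: row 4 has {do, re, mi, fa, la} and column 4 has {do, re, la, ti}, leaving only sol.
Row 4, column 7: row 4 has {do, re, mi, fa, sol, la} and column 7 has {do, mi, fa, sol, la}, leaving only ti.
Row 5, column 1: row 5 has {do, sol, la, ti} and column 1 has {do, mi, fa, sol, la, ti}, leaving only re.
Row 5, column 3: row 5 has {do, re, sol, la, ti} and column 3 has {do, re, fa, sol, la, ti}, leaving only mi.
Row 5, column 4: row 5 has {do, re, mi, sol, la, ti} and column 4 has {do, re, sol, la, ti}, leaving only fa.
Row 6, column 2: row 6 has {do, sol, la} and column 2 has {do, re, mi, sol, la, ti}, leaving only fa.
Row 6, column 4: row 6 has {do, fa, sol, la} and column 4 has {do, re, fa, sol, la, ti}, leaving only mi.
Row 6, column 7: row 6 has {do, mi, fa, sol, la} and column 7 has {do, mi, fa, sol, la, ti}, leaving only re.
Row 6 already has {do, re, mi, fa, sol, la} and column 6 already has {do, mi, fa, sol, la}, so row 6, column 6 must be ti.

ti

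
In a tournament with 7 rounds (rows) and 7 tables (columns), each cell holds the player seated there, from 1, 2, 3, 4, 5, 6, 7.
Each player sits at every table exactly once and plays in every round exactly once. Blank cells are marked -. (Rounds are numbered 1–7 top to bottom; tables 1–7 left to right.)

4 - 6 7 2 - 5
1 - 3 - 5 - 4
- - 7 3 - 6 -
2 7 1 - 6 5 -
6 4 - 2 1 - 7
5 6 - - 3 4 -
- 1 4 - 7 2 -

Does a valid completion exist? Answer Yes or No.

No

Round 3, table 1: round 3 together with table 1 already contain {1, 2, 3, 4, 5, 6, 7} — every symbol — so nothing can go there. The grid has no valid completion.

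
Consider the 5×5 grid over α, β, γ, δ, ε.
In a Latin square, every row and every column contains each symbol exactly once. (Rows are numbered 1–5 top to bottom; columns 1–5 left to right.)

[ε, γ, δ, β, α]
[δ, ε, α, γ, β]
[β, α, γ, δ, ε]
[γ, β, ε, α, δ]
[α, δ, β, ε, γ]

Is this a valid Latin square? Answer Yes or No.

Each row is a permutation of the 5 symbols, and so is each column.

Yes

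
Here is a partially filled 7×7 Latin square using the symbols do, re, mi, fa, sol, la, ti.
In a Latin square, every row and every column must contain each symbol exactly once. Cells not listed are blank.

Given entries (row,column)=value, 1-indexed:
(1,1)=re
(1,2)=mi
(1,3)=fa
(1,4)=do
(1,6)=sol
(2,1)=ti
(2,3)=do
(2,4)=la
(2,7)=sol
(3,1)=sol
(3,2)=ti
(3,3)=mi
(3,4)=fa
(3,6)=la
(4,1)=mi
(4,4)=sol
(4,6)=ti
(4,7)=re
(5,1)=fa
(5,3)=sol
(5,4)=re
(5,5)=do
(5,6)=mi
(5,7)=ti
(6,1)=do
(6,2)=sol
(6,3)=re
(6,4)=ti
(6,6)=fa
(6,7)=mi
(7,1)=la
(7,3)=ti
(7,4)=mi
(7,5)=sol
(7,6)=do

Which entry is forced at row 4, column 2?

Row 1, column 7: row 1 has {do, re, mi, fa, sol} and column 7 has {re, mi, sol, ti}, leaving only la.
Row 1, column 5: row 1 has {do, re, mi, fa, sol, la} and column 5 has {do, sol}, leaving only ti.
Row 2, column 6: row 2 has {do, sol, la, ti} and column 6 has {do, mi, fa, sol, la, ti}, leaving only re.
Row 2, column 2: row 2 has {do, re, sol, la, ti} and column 2 has {mi, sol, ti}, leaving only fa.
Row 2, column 5: row 2 has {do, re, fa, sol, la, ti} and column 5 has {do, sol, ti}, leaving only mi.
Row 3, column 5: row 3 has {mi, fa, sol, la, ti} and column 5 has {do, mi, sol, ti}, leaving only re.
Row 3, column 7: row 3 has {re, mi, fa, sol, la, ti} and column 7 has {re, mi, sol, la, ti}, leaving only do.
Row 4, column 3: row 4 has {re, mi, sol, ti} and column 3 has {do, re, mi, fa, sol, ti}, leaving only la.
Row 4 already has {re, mi, sol, la, ti} and column 2 already has {mi, fa, sol, ti}, so row 4, column 2 must be do.

do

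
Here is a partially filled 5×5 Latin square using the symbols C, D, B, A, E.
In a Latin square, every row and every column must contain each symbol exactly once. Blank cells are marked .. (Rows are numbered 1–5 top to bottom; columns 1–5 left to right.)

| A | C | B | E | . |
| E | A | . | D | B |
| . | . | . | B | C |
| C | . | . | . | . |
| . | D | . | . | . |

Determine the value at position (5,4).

Row 1, column 5: row 1 has {C, B, A, E} and column 5 has {C, B}, leaving only D.
Row 2, column 3: row 2 has {D, B, A, E} and column 3 has {B}, leaving only C.
Row 3, column 1: row 3 has {C, B} and column 1 has {C, A, E}, leaving only D.
Row 3, column 2: row 3 has {C, D, B} and column 2 has {C, D, A}, leaving only E.
Row 3, column 3: row 3 has {C, D, B, E} and column 3 has {C, B}, leaving only A.
Row 4, column 2: row 4 has {C} and column 2 has {C, D, A, E}, leaving only B.
Row 4, column 4: row 4 has {C, B} and column 4 has {D, B, E}, leaving only A.
Row 5 already has {D} and column 4 already has {D, B, A, E}, so row 5, column 4 must be C.

C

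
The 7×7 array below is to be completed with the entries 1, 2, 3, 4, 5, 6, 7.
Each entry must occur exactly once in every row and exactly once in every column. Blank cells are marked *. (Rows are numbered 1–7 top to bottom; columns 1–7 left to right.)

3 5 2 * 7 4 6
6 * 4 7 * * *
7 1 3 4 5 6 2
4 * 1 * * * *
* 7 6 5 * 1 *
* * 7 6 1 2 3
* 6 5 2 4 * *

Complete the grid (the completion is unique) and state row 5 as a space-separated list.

2 7 6 5 3 1 4

Row 5, column 1: row 5 has {1, 5, 6, 7} and column 1 has {3, 4, 6, 7}, leaving only 2.
Row 5, column 5: row 5 has {1, 2, 5, 6, 7} and column 5 has {1, 4, 5, 7}, leaving only 3.
Row 5, column 7: row 5 has {1, 2, 3, 5, 6, 7} and column 7 has {2, 3, 6}, leaving only 4.
So row 5 reads: 2 7 6 5 3 1 4.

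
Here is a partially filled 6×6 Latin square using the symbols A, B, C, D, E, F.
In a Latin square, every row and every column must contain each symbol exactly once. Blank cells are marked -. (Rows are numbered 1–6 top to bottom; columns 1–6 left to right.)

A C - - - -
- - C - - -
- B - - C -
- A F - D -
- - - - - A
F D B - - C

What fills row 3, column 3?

Row 3, column 3 is narrowed to {A, D, E}.
If it were D, then row 5, column 3 would be left with no valid symbol.
If it were E, then row 5, column 3 would be left with no valid symbol.
So row 3, column 3 must be A.

A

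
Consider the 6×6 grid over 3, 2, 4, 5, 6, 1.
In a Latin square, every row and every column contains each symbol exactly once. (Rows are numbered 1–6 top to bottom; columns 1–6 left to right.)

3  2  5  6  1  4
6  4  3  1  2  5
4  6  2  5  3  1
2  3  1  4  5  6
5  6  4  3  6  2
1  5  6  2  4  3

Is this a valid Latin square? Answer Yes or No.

Row 5 contains 6 twice (at columns 2 and 5), so it is not a permutation.

No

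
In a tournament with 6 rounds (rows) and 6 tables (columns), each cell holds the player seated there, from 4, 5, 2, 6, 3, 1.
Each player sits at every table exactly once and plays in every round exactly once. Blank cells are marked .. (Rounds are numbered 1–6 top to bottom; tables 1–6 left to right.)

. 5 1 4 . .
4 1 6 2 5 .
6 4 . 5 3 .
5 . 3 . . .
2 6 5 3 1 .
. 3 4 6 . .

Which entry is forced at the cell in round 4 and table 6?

6

Round 1, table 1: round 1 has {4, 5, 1} and table 1 has {4, 5, 2, 6}, leaving only 3.
Round 2, table 6: round 2 has {4, 5, 2, 6, 1} and table 6 has {}, leaving only 3.
Round 3, table 3: round 3 has {4, 5, 6, 3} and table 3 has {4, 5, 6, 3, 1}, leaving only 2.
Round 3, table 6: round 3 has {4, 5, 2, 6, 3} and table 6 has {3}, leaving only 1.
Round 4, table 2: round 4 has {5, 3} and table 2 has {4, 5, 6, 3, 1}, leaving only 2.
Round 4, table 4: round 4 has {5, 2, 3} and table 4 has {4, 5, 2, 6, 3}, leaving only 1.
Round 5, table 6: round 5 has {5, 2, 6, 3, 1} and table 6 has {3, 1}, leaving only 4.
Round 4 already has {5, 2, 3, 1} and table 6 already has {4, 3, 1}, so round 4, table 6 must be 6.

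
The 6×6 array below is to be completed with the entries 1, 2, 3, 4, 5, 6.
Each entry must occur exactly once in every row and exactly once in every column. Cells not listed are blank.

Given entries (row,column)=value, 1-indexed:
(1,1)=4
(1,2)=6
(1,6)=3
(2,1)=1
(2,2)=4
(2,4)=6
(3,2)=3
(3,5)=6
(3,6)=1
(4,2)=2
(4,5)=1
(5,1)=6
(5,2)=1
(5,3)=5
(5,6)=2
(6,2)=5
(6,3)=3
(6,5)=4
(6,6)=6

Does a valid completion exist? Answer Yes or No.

No

Row 2, column 3: row 2 has {1, 4, 6} and column 3 has {3, 5}, so it must be 2.
Row 1, column 3: row 1 has {3, 4, 6} and column 3 has {2, 3, 5}, so it must be 1.
Row 2, column 6: row 2 has {1, 2, 4, 6} and column 6 has {1, 2, 3, 6}, so it must be 5.
Row 2, column 5: row 2 has {1, 2, 4, 5, 6} and column 5 has {1, 4, 6}, so it must be 3.
Now row 5, column 5: row 5 together with column 5 already contain {1, 2, 3, 4, 5, 6} — every symbol — so nothing can go there. The grid has no valid completion.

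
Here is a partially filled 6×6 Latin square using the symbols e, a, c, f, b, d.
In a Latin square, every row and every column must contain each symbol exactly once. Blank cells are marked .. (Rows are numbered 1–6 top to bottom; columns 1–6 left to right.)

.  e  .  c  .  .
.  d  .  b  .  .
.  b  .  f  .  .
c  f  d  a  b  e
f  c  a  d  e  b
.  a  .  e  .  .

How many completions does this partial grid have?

Row 1, column 1: eliminating its row and column leaves {a, b, d}.
Row 1, column 3: eliminating its row and column leaves {f, b}.
Row 1, column 5: eliminating its row and column leaves {a, f, d}.
Row 1, column 6: eliminating its row and column leaves {a, f, d}.
Row 2, column 1: eliminating its row and column leaves {e, a}.
Row 2, column 3: eliminating its row and column leaves {e, c, f}.
Row 2, column 5: eliminating its row and column leaves {a, c, f}.
Row 2, column 6: eliminating its row and column leaves {a, c, f}.
Row 3, column 1: eliminating its row and column leaves {e, a, d}.
Row 3, column 3: eliminating its row and column leaves {e, c}.
Row 3, column 5: eliminating its row and column leaves {a, c, d}.
Row 3, column 6: eliminating its row and column leaves {a, c, d}.
Row 6, column 1: eliminating its row and column leaves {b, d}.
Row 6, column 3: eliminating its row and column leaves {c, f, b}.
Row 6, column 5: eliminating its row and column leaves {c, f, d}.
Row 6, column 6: eliminating its row and column leaves {c, f, d}.
Enumerating the assignments across these blanks that avoid any row or column repeat gives 20 completions.

20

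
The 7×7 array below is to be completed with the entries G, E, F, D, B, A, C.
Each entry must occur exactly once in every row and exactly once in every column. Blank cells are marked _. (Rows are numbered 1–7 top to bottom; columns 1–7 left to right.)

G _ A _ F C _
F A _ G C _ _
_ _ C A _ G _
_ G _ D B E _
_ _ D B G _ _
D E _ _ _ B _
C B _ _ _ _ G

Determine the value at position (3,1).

B

Row 1, column 2: row 1 has {G, F, A, C} and column 2 has {G, E, B, A}, leaving only D.
Row 1, column 4: row 1 has {G, F, D, A, C} and column 4 has {G, D, B, A}, leaving only E.
Row 1, column 7: row 1 has {G, E, F, D, A, C} and column 7 has {G}, leaving only B.
Row 2, column 6: row 2 has {G, F, A, C} and column 6 has {G, E, B, C}, leaving only D.
Row 2, column 7: row 2 has {G, F, D, A, C} and column 7 has {G, B}, leaving only E.
Row 2, column 3: row 2 has {G, E, F, D, A, C} and column 3 has {D, A, C}, leaving only B.
Row 3, column 2: row 3 has {G, A, C} and column 2 has {G, E, D, B, A}, leaving only F.
Row 3, column 7: row 3 has {G, F, A, C} and column 7 has {G, E, B}, leaving only D.
Row 3, column 5: row 3 has {G, F, D, A, C} and column 5 has {G, F, B, C}, leaving only E.
Row 3 already has {G, E, F, D, A, C} and column 1 already has {G, F, D, C}, so row 3, column 1 must be B.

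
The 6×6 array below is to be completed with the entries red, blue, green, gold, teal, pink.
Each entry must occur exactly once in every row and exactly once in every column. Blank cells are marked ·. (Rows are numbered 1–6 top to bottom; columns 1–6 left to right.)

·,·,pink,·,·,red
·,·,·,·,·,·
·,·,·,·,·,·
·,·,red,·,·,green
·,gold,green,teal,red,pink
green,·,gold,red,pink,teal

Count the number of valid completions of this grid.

20

Row 1, column 1: eliminating its row and column leaves {blue, gold, teal}.
Row 1, column 2: eliminating its row and column leaves {blue, green, teal}.
Row 1, column 4: eliminating its row and column leaves {blue, green, gold}.
Row 1, column 5: eliminating its row and column leaves {blue, green, gold, teal}.
Row 2, column 1: eliminating its row and column leaves {red, blue, gold, teal, pink}.
Row 2, column 2: eliminating its row and column leaves {red, blue, green, teal, pink}.
Row 2, column 3: eliminating its row and column leaves {blue, teal}.
Row 2, column 4: eliminating its row and column leaves {blue, green, gold, pink}.
Row 2, column 5: eliminating its row and column leaves {blue, green, gold, teal}.
Row 2, column 6: eliminating its row and column leaves {blue, gold}.
Row 3, column 1: eliminating its row and column leaves {red, blue, gold, teal, pink}.
Row 3, column 2: eliminating its row and column leaves {red, blue, green, teal, pink}.
Row 3, column 3: eliminating its row and column leaves {blue, teal}.
Row 3, column 4: eliminating its row and column leaves {blue, green, gold, pink}.
Row 3, column 5: eliminating its row and column leaves {blue, green, gold, teal}.
Row 3, column 6: eliminating its row and column leaves {blue, gold}.
Row 4, column 1: eliminating its row and column leaves {blue, gold, teal, pink}.
Row 4, column 2: eliminating its row and column leaves {blue, teal, pink}.
Row 4, column 4: eliminating its row and column leaves {blue, gold, pink}.
Row 4, column 5: eliminating its row and column leaves {blue, gold, teal}.
Row 5, column 1: eliminating its row and column leaves {blue}.
Row 6, column 2: eliminating its row and column leaves {blue}.
Enumerating the assignments across these blanks that avoid any row or column repeat gives 20 completions.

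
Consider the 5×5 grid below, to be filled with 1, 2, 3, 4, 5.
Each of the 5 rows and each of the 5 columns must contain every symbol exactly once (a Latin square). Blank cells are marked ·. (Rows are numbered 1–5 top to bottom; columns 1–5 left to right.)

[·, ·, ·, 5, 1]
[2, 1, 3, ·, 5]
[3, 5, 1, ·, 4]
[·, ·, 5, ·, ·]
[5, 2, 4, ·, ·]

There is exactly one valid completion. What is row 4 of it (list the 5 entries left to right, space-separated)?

1 4 5 3 2

Row 1, column 1: row 1 has {1, 5} and column 1 has {2, 3, 5}, leaving only 4.
Row 4, column 1: row 4 has {5} and column 1 has {2, 3, 4, 5}, leaving only 1.
Row 1, column 2: row 1 has {1, 4, 5} and column 2 has {1, 2, 5}, leaving only 3.
Row 4, column 2: row 4 has {1, 5} and column 2 has {1, 2, 3, 5}, leaving only 4.
Row 1, column 3: row 1 has {1, 3, 4, 5} and column 3 has {1, 3, 4, 5}, leaving only 2.
Row 2, column 4: row 2 has {1, 2, 3, 5} and column 4 has {5}, leaving only 4.
Row 3, column 4: row 3 has {1, 3, 4, 5} and column 4 has {4, 5}, leaving only 2.
Row 4, column 4: row 4 has {1, 4, 5} and column 4 has {2, 4, 5}, leaving only 3.
Row 4, column 5: row 4 has {1, 3, 4, 5} and column 5 has {1, 4, 5}, leaving only 2.
So row 4 reads: 1 4 5 3 2.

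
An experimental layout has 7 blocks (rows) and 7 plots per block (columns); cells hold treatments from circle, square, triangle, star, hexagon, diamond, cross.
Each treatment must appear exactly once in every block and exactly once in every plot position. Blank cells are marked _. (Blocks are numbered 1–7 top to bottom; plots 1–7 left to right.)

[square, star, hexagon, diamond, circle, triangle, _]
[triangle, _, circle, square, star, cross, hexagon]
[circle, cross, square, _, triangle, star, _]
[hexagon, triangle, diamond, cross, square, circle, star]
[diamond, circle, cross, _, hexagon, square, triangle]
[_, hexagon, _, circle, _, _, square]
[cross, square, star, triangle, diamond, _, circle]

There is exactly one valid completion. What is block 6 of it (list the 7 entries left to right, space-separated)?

star hexagon triangle circle cross diamond square

Block 6, plot 1: block 6 has {circle, square, hexagon} and plot 1 has {circle, square, triangle, hexagon, diamond, cross}, leaving only star.
Block 6, plot 3: block 6 has {circle, square, star, hexagon} and plot 3 has {circle, square, star, hexagon, diamond, cross}, leaving only triangle.
Block 6, plot 5: block 6 has {circle, square, triangle, star, hexagon} and plot 5 has {circle, square, triangle, star, hexagon, diamond}, leaving only cross.
Block 6, plot 6: block 6 has {circle, square, triangle, star, hexagon, cross} and plot 6 has {circle, square, triangle, star, cross}, leaving only diamond.
So block 6 reads: star hexagon triangle circle cross diamond square.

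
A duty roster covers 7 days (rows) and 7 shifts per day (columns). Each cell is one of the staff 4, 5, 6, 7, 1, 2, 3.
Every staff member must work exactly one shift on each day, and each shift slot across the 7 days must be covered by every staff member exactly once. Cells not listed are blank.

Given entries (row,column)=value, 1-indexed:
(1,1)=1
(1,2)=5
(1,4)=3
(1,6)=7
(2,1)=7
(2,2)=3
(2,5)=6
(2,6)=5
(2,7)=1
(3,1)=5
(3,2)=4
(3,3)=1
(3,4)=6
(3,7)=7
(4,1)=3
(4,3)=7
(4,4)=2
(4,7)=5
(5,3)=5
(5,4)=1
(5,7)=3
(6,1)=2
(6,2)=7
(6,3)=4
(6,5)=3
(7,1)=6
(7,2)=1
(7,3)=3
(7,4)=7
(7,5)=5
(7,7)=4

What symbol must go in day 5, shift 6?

Day 2, shift 3: day 2 has {5, 6, 7, 1, 3} and shift 3 has {4, 5, 7, 1, 3}, leaving only 2.
Day 1, shift 3: day 1 has {5, 7, 1, 3} and shift 3 has {4, 5, 7, 1, 2, 3}, leaving only 6.
Day 1, shift 7: day 1 has {5, 6, 7, 1, 3} and shift 7 has {4, 5, 7, 1, 3}, leaving only 2.
Day 1, shift 5: day 1 has {5, 6, 7, 1, 2, 3} and shift 5 has {5, 6, 3}, leaving only 4.
Day 2, shift 4: day 2 has {5, 6, 7, 1, 2, 3} and shift 4 has {6, 7, 1, 2, 3}, leaving only 4.
Day 3, shift 5: day 3 has {4, 5, 6, 7, 1} and shift 5 has {4, 5, 6, 3}, leaving only 2.
Day 3, shift 6: day 3 has {4, 5, 6, 7, 1, 2} and shift 6 has {5, 7}, leaving only 3.
Day 4, shift 2: day 4 has {5, 7, 2, 3} and shift 2 has {4, 5, 7, 1, 3}, leaving only 6.
Day 4, shift 5: day 4 has {5, 6, 7, 2, 3} and shift 5 has {4, 5, 6, 2, 3}, leaving only 1.
Day 4, shift 6: day 4 has {5, 6, 7, 1, 2, 3} and shift 6 has {5, 7, 3}, leaving only 4.
Day 5, shift 1: day 5 has {5, 1, 3} and shift 1 has {5, 6, 7, 1, 2, 3}, leaving only 4.
Day 5, shift 2: day 5 has {4, 5, 1, 3} and shift 2 has {4, 5, 6, 7, 1, 3}, leaving only 2.
Day 5 already has {4, 5, 1, 2, 3} and shift 6 already has {4, 5, 7, 3}, so day 5, shift 6 must be 6.

6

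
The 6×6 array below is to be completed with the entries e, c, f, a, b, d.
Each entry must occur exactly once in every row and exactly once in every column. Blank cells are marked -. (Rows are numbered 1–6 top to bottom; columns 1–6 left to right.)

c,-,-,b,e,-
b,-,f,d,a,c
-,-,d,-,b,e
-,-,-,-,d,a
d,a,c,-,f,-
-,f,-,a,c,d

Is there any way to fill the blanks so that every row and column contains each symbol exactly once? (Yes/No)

Yes

No row or column among the givens repeats a symbol, and propagating forced cells runs into no contradiction.
One valid completion exists (for instance, c d a b e f / b e f d a c / a c d f b e / f b e c d a / d a c e f b / e f b a c d).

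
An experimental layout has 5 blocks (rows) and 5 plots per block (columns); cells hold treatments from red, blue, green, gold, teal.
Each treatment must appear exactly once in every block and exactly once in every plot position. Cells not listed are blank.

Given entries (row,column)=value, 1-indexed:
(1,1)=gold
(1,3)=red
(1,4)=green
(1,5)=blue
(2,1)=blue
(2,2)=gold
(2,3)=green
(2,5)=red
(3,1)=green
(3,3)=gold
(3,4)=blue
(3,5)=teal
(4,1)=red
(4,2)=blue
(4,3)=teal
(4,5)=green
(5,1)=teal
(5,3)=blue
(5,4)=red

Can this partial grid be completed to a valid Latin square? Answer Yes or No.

No block or plot among the givens repeats a symbol, and propagating forced cells runs into no contradiction.
One valid completion exists (for instance, gold teal red green blue / blue gold green teal red / green red gold blue teal / red blue teal gold green / teal green blue red gold).

Yes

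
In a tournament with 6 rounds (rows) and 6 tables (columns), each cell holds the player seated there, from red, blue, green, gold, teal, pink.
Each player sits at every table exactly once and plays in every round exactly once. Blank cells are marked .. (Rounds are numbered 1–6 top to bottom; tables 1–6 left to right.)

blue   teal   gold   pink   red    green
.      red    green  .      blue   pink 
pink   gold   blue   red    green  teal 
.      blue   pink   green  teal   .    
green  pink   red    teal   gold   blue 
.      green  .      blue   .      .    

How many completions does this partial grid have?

Round 2, table 1: eliminating its round and table leaves {gold, teal}.
Round 2, table 4: eliminating its round and table leaves {gold}.
Round 4, table 1: eliminating its round and table leaves {red, gold}.
Round 4, table 6: eliminating its round and table leaves {red, gold}.
Round 6, table 1: eliminating its round and table leaves {red, gold, teal}.
Round 6, table 3: eliminating its round and table leaves {teal}.
Round 6, table 5: eliminating its round and table leaves {pink}.
Round 6, table 6: eliminating its round and table leaves {red, gold}.
Enumerating the assignments across these blanks that avoid any round or table repeat gives 2 completions.

2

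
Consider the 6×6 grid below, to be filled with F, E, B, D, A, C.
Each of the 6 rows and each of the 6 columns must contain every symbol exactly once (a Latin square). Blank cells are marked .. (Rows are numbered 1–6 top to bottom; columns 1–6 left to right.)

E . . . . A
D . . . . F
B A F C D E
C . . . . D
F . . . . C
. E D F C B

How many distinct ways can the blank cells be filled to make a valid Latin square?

Row 1, column 2: eliminating its row and column leaves {F, B, D, C}.
Row 1, column 3: eliminating its row and column leaves {B, C}.
Row 1, column 4: eliminating its row and column leaves {B, D}.
Row 1, column 5: eliminating its row and column leaves {F, B}.
Row 2, column 2: eliminating its row and column leaves {B, C}.
Row 2, column 3: eliminating its row and column leaves {E, B, A, C}.
Row 2, column 4: eliminating its row and column leaves {E, B, A}.
Row 2, column 5: eliminating its row and column leaves {E, B, A}.
Row 4, column 2: eliminating its row and column leaves {F, B}.
Row 4, column 3: eliminating its row and column leaves {E, B, A}.
Row 4, column 4: eliminating its row and column leaves {E, B, A}.
Row 4, column 5: eliminating its row and column leaves {F, E, B, A}.
Row 5, column 2: eliminating its row and column leaves {B, D}.
Row 5, column 3: eliminating its row and column leaves {E, B, A}.
Row 5, column 4: eliminating its row and column leaves {E, B, D, A}.
Row 5, column 5: eliminating its row and column leaves {E, B, A}.
Row 6, column 1: eliminating its row and column leaves {A}.
Enumerating the assignments across these blanks that avoid any row or column repeat gives 24 completions.

24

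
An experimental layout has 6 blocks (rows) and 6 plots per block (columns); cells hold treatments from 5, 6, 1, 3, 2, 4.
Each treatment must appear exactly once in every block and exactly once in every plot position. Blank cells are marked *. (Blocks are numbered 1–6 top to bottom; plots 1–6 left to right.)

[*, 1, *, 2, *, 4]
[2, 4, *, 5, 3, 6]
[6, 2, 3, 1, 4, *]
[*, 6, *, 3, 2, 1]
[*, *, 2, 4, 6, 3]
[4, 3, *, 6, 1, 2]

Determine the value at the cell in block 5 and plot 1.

1

Block 1, plot 5: block 1 has {1, 2, 4} and plot 5 has {6, 1, 3, 2, 4}, leaving only 5.
Block 1, plot 1: block 1 has {5, 1, 2, 4} and plot 1 has {6, 2, 4}, leaving only 3.
Block 1, plot 3: block 1 has {5, 1, 3, 2, 4} and plot 3 has {3, 2}, leaving only 6.
Block 2, plot 3: block 2 has {5, 6, 3, 2, 4} and plot 3 has {6, 3, 2}, leaving only 1.
Block 3, plot 6: block 3 has {6, 1, 3, 2, 4} and plot 6 has {6, 1, 3, 2, 4}, leaving only 5.
Block 4, plot 1: block 4 has {6, 1, 3, 2} and plot 1 has {6, 3, 2, 4}, leaving only 5.
Block 5 already has {6, 3, 2, 4} and plot 1 already has {5, 6, 3, 2, 4}, so block 5, plot 1 must be 1.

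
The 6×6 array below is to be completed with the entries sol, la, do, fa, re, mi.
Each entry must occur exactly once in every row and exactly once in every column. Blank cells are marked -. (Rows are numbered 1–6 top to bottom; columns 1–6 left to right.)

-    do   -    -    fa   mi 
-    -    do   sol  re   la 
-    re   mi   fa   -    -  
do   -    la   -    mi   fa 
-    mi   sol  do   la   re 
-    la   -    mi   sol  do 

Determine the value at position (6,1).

re

Row 1, column 3: row 1 has {do, fa, mi} and column 3 has {sol, la, do, mi}, leaving only re.
Row 1, column 4: row 1 has {do, fa, re, mi} and column 4 has {sol, do, fa, mi}, leaving only la.
Row 1, column 1: row 1 has {la, do, fa, re, mi} and column 1 has {do}, leaving only sol.
Row 2, column 2: row 2 has {sol, la, do, re} and column 2 has {la, do, re, mi}, leaving only fa.
Row 2, column 1: row 2 has {sol, la, do, fa, re} and column 1 has {sol, do}, leaving only mi.
Row 3, column 1: row 3 has {fa, re, mi} and column 1 has {sol, do, mi}, leaving only la.
Row 3, column 5: row 3 has {la, fa, re, mi} and column 5 has {sol, la, fa, re, mi}, leaving only do.
Row 3, column 6: row 3 has {la, do, fa, re, mi} and column 6 has {la, do, fa, re, mi}, leaving only sol.
Row 4, column 2: row 4 has {la, do, fa, mi} and column 2 has {la, do, fa, re, mi}, leaving only sol.
Row 4, column 4: row 4 has {sol, la, do, fa, mi} and column 4 has {sol, la, do, fa, mi}, leaving only re.
Row 5, column 1: row 5 has {sol, la, do, re, mi} and column 1 has {sol, la, do, mi}, leaving only fa.
Row 6 already has {sol, la, do, mi} and column 1 already has {sol, la, do, fa, mi}, so row 6, column 1 must be re.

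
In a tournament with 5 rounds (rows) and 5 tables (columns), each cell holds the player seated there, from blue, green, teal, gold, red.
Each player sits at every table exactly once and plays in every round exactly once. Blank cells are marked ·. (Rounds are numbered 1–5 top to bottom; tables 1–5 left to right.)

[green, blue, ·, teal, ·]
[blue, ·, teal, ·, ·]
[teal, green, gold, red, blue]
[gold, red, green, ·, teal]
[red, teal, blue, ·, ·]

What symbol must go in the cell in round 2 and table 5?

Round 1, table 3: round 1 has {blue, green, teal} and table 3 has {blue, green, teal, gold}, leaving only red.
Round 1, table 5: round 1 has {blue, green, teal, red} and table 5 has {blue, teal}, leaving only gold.
Round 2, table 2: round 2 has {blue, teal} and table 2 has {blue, green, teal, red}, leaving only gold.
Round 2, table 4: round 2 has {blue, teal, gold} and table 4 has {teal, red}, leaving only green.
Round 2 already has {blue, green, teal, gold} and table 5 already has {blue, teal, gold}, so round 2, table 5 must be red.

red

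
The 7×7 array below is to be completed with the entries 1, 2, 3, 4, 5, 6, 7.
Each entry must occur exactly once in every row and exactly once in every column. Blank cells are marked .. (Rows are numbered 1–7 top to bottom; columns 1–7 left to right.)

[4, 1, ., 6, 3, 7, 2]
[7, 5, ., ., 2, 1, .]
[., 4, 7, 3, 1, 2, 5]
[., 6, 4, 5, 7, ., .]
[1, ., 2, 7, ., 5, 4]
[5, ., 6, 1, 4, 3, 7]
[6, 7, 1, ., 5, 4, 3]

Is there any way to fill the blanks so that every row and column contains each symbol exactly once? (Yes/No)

Row 3, column 1: row 3 together with column 1 already contain {1, 2, 3, 4, 5, 6, 7} — every symbol — so nothing can go there. The grid has no valid completion.

No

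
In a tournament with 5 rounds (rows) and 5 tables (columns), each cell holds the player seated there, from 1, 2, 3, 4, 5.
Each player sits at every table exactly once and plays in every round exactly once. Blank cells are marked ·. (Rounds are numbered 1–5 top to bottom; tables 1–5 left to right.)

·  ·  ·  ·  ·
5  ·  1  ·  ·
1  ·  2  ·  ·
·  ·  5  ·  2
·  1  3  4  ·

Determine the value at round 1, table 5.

1

Round 1, table 3: round 1 has {} and table 3 has {1, 2, 3, 5}, leaving only 4.
Round 5, table 1: round 5 has {1, 3, 4} and table 1 has {1, 5}, leaving only 2.
Round 1, table 1: round 1 has {4} and table 1 has {1, 2, 5}, leaving only 3.
Round 4, table 1: round 4 has {2, 5} and table 1 has {1, 2, 3, 5}, leaving only 4.
Round 4, table 2: round 4 has {2, 4, 5} and table 2 has {1}, leaving only 3.
Round 4, table 4: round 4 has {2, 3, 4, 5} and table 4 has {4}, leaving only 1.
Round 5, table 5: round 5 has {1, 2, 3, 4} and table 5 has {2}, leaving only 5.
Round 1 already has {3, 4} and table 5 already has {2, 5}, so round 1, table 5 must be 1.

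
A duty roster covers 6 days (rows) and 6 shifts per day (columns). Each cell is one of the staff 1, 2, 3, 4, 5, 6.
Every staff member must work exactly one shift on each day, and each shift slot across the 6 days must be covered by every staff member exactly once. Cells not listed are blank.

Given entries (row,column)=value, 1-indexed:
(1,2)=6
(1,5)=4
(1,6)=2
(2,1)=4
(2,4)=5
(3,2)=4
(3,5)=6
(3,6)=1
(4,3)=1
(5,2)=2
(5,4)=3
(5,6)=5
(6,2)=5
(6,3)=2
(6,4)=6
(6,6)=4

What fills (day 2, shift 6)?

Day 1, shift 4: day 1 has {2, 4, 6} and shift 4 has {3, 5, 6}, leaving only 1.
Day 3, shift 4: day 3 has {1, 4, 6} and shift 4 has {1, 3, 5, 6}, leaving only 2.
Day 4, shift 2: day 4 has {1} and shift 2 has {2, 4, 5, 6}, leaving only 3.
Day 2, shift 2: day 2 has {4, 5} and shift 2 has {2, 3, 4, 5, 6}, leaving only 1.
Day 4, shift 4: day 4 has {1, 3} and shift 4 has {1, 2, 3, 5, 6}, leaving only 4.
Day 4, shift 6: day 4 has {1, 3, 4} and shift 6 has {1, 2, 4, 5}, leaving only 6.
Day 2 already has {1, 4, 5} and shift 6 already has {1, 2, 4, 5, 6}, so day 2, shift 6 must be 3.

3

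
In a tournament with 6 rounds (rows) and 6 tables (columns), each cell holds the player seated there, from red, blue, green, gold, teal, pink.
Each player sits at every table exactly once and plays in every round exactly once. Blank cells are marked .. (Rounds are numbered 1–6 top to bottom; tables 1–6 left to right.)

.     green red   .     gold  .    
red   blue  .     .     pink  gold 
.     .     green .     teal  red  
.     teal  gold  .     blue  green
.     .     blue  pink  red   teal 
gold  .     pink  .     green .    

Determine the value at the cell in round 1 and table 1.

Round 2, table 3: round 2 has {red, blue, gold, pink} and table 3 has {red, blue, green, gold, pink}, leaving only teal.
Round 2, table 4: round 2 has {red, blue, gold, teal, pink} and table 4 has {pink}, leaving only green.
Round 4, table 1: round 4 has {blue, green, gold, teal} and table 1 has {red, gold}, leaving only pink.
Round 3, table 1: round 3 has {red, green, teal} and table 1 has {red, gold, pink}, leaving only blue.
Round 1 already has {red, green, gold} and table 1 already has {red, blue, gold, pink}, so round 1, table 1 must be teal.

teal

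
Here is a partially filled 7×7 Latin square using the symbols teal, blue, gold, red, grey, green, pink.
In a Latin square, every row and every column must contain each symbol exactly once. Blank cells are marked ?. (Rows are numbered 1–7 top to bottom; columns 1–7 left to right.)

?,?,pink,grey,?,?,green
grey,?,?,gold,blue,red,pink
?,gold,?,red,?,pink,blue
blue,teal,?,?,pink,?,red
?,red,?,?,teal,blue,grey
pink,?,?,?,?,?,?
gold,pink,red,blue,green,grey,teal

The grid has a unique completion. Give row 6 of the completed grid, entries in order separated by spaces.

Row 6, column 7: row 6 has {pink} and column 7 has {teal, blue, red, grey, green, pink}, leaving only gold.
Row 1, column 2: row 1 has {grey, green, pink} and column 2 has {teal, gold, red, pink}, leaving only blue.
Row 2, column 2: row 2 has {blue, gold, red, grey, pink} and column 2 has {teal, blue, gold, red, pink}, leaving only green.
Row 6, column 2: row 6 has {gold, pink} and column 2 has {teal, blue, gold, red, green, pink}, leaving only grey.
Row 6, column 5: row 6 has {gold, grey, pink} and column 5 has {teal, blue, green, pink}, leaving only red.
Row 1, column 5: row 1 has {blue, grey, green, pink} and column 5 has {teal, blue, red, green, pink}, leaving only gold.
Row 1, column 6: row 1 has {blue, gold, grey, green, pink} and column 6 has {blue, red, grey, pink}, leaving only teal.
Row 6, column 6: row 6 has {gold, red, grey, pink} and column 6 has {teal, blue, red, grey, pink}, leaving only green.
Row 6, column 4: row 6 has {gold, red, grey, green, pink} and column 4 has {blue, gold, red, grey}, leaving only teal.
Row 6, column 3: row 6 has {teal, gold, red, grey, green, pink} and column 3 has {red, pink}, leaving only blue.
So row 6 reads: pink grey blue teal red green gold.

pink grey blue teal red green gold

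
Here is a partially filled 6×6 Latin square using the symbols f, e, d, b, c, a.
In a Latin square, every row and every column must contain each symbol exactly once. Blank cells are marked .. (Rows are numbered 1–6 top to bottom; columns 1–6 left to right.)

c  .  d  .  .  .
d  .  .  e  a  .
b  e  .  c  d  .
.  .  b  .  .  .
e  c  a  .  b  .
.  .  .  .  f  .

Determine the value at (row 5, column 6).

Row 1, column 5: row 1 has {d, c} and column 5 has {f, d, b, a}, leaving only e.
Row 3, column 3: row 3 has {e, d, b, c} and column 3 has {d, b, a}, leaving only f.
Row 2, column 3: row 2 has {e, d, a} and column 3 has {f, d, b, a}, leaving only c.
Row 3, column 6: row 3 has {f, e, d, b, c} and column 6 has {}, leaving only a.
Row 4, column 5: row 4 has {b} and column 5 has {f, e, d, b, a}, leaving only c.
Row 6, column 1: row 6 has {f} and column 1 has {e, d, b, c}, leaving only a.
Row 4, column 1: row 4 has {b, c} and column 1 has {e, d, b, c, a}, leaving only f.
Row 6, column 3: row 6 has {f, a} and column 3 has {f, d, b, c, a}, leaving only e.
Row 5, column 6 is narrowed to {f, d}.
If it were f, then row 2, column 6 would be left with no valid symbol.
So row 5, column 6 must be d.

d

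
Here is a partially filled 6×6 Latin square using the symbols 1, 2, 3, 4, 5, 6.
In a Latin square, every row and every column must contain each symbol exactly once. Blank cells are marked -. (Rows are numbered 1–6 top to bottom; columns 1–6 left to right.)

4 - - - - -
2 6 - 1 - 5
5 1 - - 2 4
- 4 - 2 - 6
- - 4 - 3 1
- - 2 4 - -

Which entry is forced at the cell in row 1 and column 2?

3

Row 2, column 3: row 2 has {1, 2, 5, 6} and column 3 has {2, 4}, leaving only 3.
Row 2, column 5: row 2 has {1, 2, 3, 5, 6} and column 5 has {2, 3}, leaving only 4.
Row 3, column 3: row 3 has {1, 2, 4, 5} and column 3 has {2, 3, 4}, leaving only 6.
Row 3, column 4: row 3 has {1, 2, 4, 5, 6} and column 4 has {1, 2, 4}, leaving only 3.
Row 5, column 1: row 5 has {1, 3, 4} and column 1 has {2, 4, 5}, leaving only 6.
Row 5, column 4: row 5 has {1, 3, 4, 6} and column 4 has {1, 2, 3, 4}, leaving only 5.
Row 1, column 4: row 1 has {4} and column 4 has {1, 2, 3, 4, 5}, leaving only 6.
Row 5, column 2: row 5 has {1, 3, 4, 5, 6} and column 2 has {1, 4, 6}, leaving only 2.
Row 6, column 6: row 6 has {2, 4} and column 6 has {1, 4, 5, 6}, leaving only 3.
Row 1, column 6: row 1 has {4, 6} and column 6 has {1, 3, 4, 5, 6}, leaving only 2.
Row 6, column 1: row 6 has {2, 3, 4} and column 1 has {2, 4, 5, 6}, leaving only 1.
Row 4, column 1: row 4 has {2, 4, 6} and column 1 has {1, 2, 4, 5, 6}, leaving only 3.
Row 6, column 2: row 6 has {1, 2, 3, 4} and column 2 has {1, 2, 4, 6}, leaving only 5.
Row 1 already has {2, 4, 6} and column 2 already has {1, 2, 4, 5, 6}, so row 1, column 2 must be 3.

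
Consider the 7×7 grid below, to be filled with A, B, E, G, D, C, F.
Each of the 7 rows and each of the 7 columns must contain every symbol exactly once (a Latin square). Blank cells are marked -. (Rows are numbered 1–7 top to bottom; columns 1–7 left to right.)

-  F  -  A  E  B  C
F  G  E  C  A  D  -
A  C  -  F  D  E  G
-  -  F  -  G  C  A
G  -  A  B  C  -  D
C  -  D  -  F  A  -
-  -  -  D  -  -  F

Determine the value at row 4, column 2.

D

Row 1, column 1: row 1 has {A, B, E, C, F} and column 1 has {A, G, C, F}, leaving only D.
Row 1, column 3: row 1 has {A, B, E, D, C, F} and column 3 has {A, E, D, F}, leaving only G.
Row 2, column 7: row 2 has {A, E, G, D, C, F} and column 7 has {A, G, D, C, F}, leaving only B.
Row 3, column 3: row 3 has {A, E, G, D, C, F} and column 3 has {A, E, G, D, F}, leaving only B.
Row 4, column 4: row 4 has {A, G, C, F} and column 4 has {A, B, D, C, F}, leaving only E.
Row 4, column 1: row 4 has {A, E, G, C, F} and column 1 has {A, G, D, C, F}, leaving only B.
Row 4 already has {A, B, E, G, C, F} and column 2 already has {G, C, F}, so row 4, column 2 must be D.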